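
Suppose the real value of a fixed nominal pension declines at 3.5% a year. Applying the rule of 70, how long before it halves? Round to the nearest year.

roughly 20 years

The rule works in reverse for decay: 70/3.5 ≈ 20.00 years to halve.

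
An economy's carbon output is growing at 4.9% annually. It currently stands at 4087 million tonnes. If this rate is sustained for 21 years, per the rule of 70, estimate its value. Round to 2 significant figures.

Doubling time ≈ 70/4.9 = 14.29 years.
21 years is 21/14.29 ≈ 1.47 doublings, a factor of 2^1.47 ≈ 2.77.
4087 × 2.77 ≈ 11000 million tonnes.

11000 million tonnes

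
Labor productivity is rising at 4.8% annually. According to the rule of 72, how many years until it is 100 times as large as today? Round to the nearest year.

approximately 100 years

Doubling time ≈ 72/4.8 = 15.00 years.
100× is log₂ 100 ≈ 6.64 doublings, so ≈ 6.64 × 15.00 = 100 years.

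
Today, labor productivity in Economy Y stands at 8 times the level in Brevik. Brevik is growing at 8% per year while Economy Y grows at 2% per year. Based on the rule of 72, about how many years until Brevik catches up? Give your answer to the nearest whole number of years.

Brevik gains on Economy Y at 8% − 2% = 6 points a year.
At that relative rate the gap halves every 72/6 ≈ 12.00 years.
An 8 times gap closes after 3 halvings: 3 × 12.00 ≈ 36 years.

about 36 years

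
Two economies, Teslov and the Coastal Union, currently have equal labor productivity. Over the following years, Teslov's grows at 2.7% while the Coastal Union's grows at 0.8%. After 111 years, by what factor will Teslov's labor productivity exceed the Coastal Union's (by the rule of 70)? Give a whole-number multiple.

about 8 times

Teslov pulls ahead at 1.9 pp per year, so the ratio doubles every 70/1.9 ≈ 36.84 years.
In 111 years that's 3.01 doublings: 2^3.01 ≈ 8.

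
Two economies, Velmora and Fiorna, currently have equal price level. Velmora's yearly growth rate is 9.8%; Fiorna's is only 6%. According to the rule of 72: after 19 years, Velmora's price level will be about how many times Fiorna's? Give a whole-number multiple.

2 times

Velmora pulls ahead at 3.8 pp per year, so the ratio doubles every 72/3.8 ≈ 18.95 years.
In 19 years that's 1.00 doublings: 2^1.00 ≈ 2.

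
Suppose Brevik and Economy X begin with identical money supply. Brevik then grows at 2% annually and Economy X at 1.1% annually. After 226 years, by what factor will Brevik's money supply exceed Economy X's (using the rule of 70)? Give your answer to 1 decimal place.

Only the 0.9-point difference matters.
70/0.9 ≈ 77.78 years per doubling of the ratio; 226 years gives 2.91 doublings, so ≈ 7.5×.

about 7.5 times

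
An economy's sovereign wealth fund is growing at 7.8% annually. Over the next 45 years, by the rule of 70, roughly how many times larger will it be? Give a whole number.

70/7.8 ≈ 8.97 years per doubling.
45 years fits 5 doublings: 2^5 = 32.

about 32 times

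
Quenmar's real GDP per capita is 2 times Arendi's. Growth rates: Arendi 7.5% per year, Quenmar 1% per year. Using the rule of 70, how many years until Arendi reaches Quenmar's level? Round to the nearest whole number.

approximately 11 years

What matters is the difference: 6.5 pp.
Rule of 70 on the gap: the ratio halves every 70/6.5 ≈ 10.77 years.
A 2 times gap closes after 1 halving: 1 × 10.77 ≈ 11 years.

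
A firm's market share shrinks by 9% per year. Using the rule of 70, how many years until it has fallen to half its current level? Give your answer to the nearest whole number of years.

Halving time ≈ 70 / 9 = 7.78 → 8 years.

roughly 8 years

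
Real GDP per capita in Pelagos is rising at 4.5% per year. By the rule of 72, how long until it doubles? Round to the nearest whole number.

72/4.5 ≈ 16.00, so it doubles roughly every 16 years.

approximately 16 years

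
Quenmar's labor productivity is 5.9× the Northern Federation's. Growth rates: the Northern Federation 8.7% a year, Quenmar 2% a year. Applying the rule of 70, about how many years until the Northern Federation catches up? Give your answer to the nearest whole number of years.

≈ 27 years

the Northern Federation gains on Quenmar at 8.7% − 2% = 6.7 points a year.
At that relative rate the gap halves every 70/6.7 ≈ 10.45 years.
A 5.9× gap takes log₂(5.9) ≈ 2.56 halvings to close: 2.56 × 10.45 ≈ 27 years.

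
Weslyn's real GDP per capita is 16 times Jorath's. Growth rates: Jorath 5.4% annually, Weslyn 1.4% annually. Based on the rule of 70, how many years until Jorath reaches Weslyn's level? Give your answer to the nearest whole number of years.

The growth-rate gap is 5.4% − 1.4% = 4 percentage points.
So the ratio between them halves every 70/4 ≈ 17.50 years.
A 16 times gap closes after 4 halvings: 4 × 17.50 ≈ 70 years.

approximately 70 years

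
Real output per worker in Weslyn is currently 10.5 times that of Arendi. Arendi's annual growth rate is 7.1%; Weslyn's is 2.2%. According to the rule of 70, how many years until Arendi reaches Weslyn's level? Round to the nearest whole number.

Arendi gains on Weslyn at 7.1% − 2.2% = 4.9 points a year.
At that relative rate the gap halves every 70/4.9 ≈ 14.29 years.
A 10.5 times gap takes log₂(10.5) ≈ 3.39 halvings to close: 3.39 × 14.29 ≈ 48 years.

≈ 48 years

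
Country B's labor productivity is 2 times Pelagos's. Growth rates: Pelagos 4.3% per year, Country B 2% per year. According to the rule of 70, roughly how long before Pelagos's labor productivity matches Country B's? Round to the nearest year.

What matters is the difference: 2.3 pp.
Rule of 70 on the gap: the ratio halves every 70/2.3 ≈ 30.43 years.
A 2 times gap closes after 1 halving: 1 × 30.43 ≈ 30 years.

about 30 years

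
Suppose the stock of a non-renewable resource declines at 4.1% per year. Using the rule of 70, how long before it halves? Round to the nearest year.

about 17 years

Falling at 4.1%, it halves about every 70/4.1 = 17.07 years.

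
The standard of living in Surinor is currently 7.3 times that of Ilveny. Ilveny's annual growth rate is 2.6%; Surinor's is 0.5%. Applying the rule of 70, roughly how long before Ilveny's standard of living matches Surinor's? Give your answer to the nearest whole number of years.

What matters is the difference: 2.1 pp.
Rule of 70 on the gap: the ratio halves every 70/2.1 ≈ 33.33 years.
A 7.3 times gap takes log₂(7.3) ≈ 2.87 halvings to close: 2.87 × 33.33 ≈ 96 years.

about 96 years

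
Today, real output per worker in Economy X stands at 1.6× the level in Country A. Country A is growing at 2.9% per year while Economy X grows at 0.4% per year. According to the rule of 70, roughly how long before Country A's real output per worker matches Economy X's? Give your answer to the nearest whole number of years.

≈ 19 years

The growth-rate gap is 2.9% − 0.4% = 2.5 percentage points.
So the ratio between them halves every 70/2.5 ≈ 28.00 years.
A 1.6× gap takes log₂(1.6) ≈ 0.68 halvings to close: 0.68 × 28.00 ≈ 19 years.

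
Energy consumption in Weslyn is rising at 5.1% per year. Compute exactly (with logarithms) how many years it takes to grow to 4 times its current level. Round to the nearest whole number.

t = ln(4) / ln(1 + 0.051) = 1.3863 / 0.049742 ≈ 27.87.
≈ 28 years.

28 years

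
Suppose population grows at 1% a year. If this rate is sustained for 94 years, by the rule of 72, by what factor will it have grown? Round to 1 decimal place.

Doubling time ≈ 72/1 = 72.00 years.
94 years / 72.00 ≈ 1.31 doublings → factor 2^1.31 ≈ 2.5.

≈ 2.5 times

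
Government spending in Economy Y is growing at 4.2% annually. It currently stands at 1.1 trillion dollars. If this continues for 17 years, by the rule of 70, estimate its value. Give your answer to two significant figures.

about 2.2 trillion dollars

Doubling time ≈ 70/4.2 = 16.67 years.
17 years is 17/16.67 ≈ 1.02 doublings, a factor of 2^1.02 ≈ 2.03.
1.1 × 2.03 ≈ 2.2 trillion dollars.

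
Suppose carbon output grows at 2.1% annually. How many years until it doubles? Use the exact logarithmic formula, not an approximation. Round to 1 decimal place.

t = ln(2) / ln(1 + 0.021) = 0.6931 / 0.020783 ≈ 33.35.

33.4 years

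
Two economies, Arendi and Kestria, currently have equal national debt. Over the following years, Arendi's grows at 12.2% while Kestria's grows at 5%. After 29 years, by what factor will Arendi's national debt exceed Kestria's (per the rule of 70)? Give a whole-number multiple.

≈ 8 times

Arendi pulls ahead at 7.2 pp per year, so the ratio doubles every 70/7.2 ≈ 9.72 years.
In 29 years that's 2.98 doublings: 2^2.98 ≈ 8.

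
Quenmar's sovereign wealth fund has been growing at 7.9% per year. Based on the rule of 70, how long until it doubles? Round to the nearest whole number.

70/7.9 ≈ 8.86, so it doubles roughly every 9 years.

≈ 9 years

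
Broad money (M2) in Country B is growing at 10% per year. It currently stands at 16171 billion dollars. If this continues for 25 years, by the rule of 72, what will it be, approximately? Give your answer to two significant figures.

around 180000 billion dollars

Doubling time ≈ 72/10 = 7.20 years.
25 years is 25/7.20 ≈ 3.47 doublings, a factor of 2^3.47 ≈ 11.08.
16171 × 11.08 ≈ 180000 billion dollars.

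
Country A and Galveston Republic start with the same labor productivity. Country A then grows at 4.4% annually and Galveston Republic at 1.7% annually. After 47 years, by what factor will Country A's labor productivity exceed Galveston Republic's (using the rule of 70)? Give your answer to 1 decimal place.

roughly 3.5 times

Rate gap = 4.4% − 1.7% = 2.7 points.
The ratio doubles every 70/2.7 ≈ 25.93 years.
47/25.93 ≈ 1.81 doublings → ratio ≈ 2^1.81 ≈ 3.5.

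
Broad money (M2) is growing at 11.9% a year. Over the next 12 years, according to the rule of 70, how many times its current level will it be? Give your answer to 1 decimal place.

Doubling time ≈ 70/11.9 = 5.88 years.
12 years / 5.88 ≈ 2.04 doublings → factor 2^2.04 ≈ 4.1.

≈ 4.1 times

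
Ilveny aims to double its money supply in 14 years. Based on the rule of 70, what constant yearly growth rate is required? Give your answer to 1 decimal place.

70 / 14 ≈ 5.00, so about 5.0% per year.

roughly 5.0%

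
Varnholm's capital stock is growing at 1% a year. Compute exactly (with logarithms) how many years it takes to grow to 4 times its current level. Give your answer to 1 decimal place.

139.3 years

t = ln(4) / ln(1 + 0.01) = 1.3863 / 0.009950 ≈ 139.33.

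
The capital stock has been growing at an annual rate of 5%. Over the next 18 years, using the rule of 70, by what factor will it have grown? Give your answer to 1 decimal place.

2.4 times

Doubling time ≈ 70/5 = 14.00 years.
18 years / 14.00 ≈ 1.29 doublings → factor 2^1.29 ≈ 2.4.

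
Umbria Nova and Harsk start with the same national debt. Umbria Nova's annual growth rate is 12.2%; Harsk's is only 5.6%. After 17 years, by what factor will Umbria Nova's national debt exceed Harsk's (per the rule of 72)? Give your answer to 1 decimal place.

Only the 6.6-point difference matters.
72/6.6 ≈ 10.91 years per doubling of the ratio; 17 years gives 1.56 doublings, so ≈ 2.9×.

roughly 2.9 times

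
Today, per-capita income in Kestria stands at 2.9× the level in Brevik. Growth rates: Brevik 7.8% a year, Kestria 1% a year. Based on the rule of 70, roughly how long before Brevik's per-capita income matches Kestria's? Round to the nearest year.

What matters is the difference: 6.8 pp.
Rule of 70 on the gap: the ratio halves every 70/6.8 ≈ 10.29 years.
A 2.9× gap takes log₂(2.9) ≈ 1.54 halvings to close: 1.54 × 10.29 ≈ 16 years.

16 years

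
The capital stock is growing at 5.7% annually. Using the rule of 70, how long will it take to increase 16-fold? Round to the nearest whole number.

One doubling takes 70/5.7 = 12.28 years.
16 = 2^4, so 4 doublings → 49 years.

roughly 49 years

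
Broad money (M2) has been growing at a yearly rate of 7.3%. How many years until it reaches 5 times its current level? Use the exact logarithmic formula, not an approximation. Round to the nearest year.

23 years

t = ln(5) / ln(1 + 0.073) = 1.6094 / 0.070458 ≈ 22.84.
≈ 23 years.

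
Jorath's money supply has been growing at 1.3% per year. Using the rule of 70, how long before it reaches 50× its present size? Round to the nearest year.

304 years

Doubling time ≈ 70/1.3 = 53.85 years.
Reaching 50× takes log₂(50) ≈ 5.64 doublings.
5.64 × 53.85 ≈ 304 years.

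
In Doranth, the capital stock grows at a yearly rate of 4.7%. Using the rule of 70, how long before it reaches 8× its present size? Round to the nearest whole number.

around 45 years

One doubling takes 70/4.7 = 14.89 years.
8× is 3 doublings, so 3 × 14.89 ≈ 45 years.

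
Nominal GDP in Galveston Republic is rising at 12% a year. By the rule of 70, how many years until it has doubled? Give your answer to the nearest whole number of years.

70/12 ≈ 5.83, so it doubles roughly every 6 years.

≈ 6 years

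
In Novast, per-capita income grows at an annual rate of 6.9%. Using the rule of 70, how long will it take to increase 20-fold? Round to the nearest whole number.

44 years

Doubling time ≈ 70/6.9 = 10.14 years.
Reaching 20× takes log₂(20) ≈ 4.32 doublings.
4.32 × 10.14 ≈ 44 years.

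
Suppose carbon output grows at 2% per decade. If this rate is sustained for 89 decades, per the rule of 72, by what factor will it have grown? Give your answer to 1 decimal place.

Doubling time ≈ 72/2 = 36.00 decades.
89 decades / 36.00 ≈ 2.47 doublings → factor 2^2.47 ≈ 5.5.

about 5.5 times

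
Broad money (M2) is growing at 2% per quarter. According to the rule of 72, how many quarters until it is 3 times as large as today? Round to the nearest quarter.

One doubling takes 72/2 = 36.00 quarters.
3× is log₂ 3 ≈ 1.58 doublings, so ≈ 1.58 × 36.00 = 57 quarters.

around 57 quarters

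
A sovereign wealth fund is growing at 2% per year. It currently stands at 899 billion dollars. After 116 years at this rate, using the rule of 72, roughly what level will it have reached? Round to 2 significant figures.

≈ 8400 billion dollars

It doubles every 72/2 ≈ 36.00 years, so 116 years is 3.22 doublings.
2^3.22 ≈ 9.32; 899 × 9.32 ≈ 8400 billion dollars.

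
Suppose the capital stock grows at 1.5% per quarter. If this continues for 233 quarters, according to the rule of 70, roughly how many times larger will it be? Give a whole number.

about 32 times

At 1.5% one doubling takes ≈ 46.67 quarters; 233 quarters is 5 of them, so ×32.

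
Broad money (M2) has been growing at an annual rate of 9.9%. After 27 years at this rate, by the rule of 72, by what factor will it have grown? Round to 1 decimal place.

13.1 times

Doubling time ≈ 72/9.9 = 7.27 years.
27 years / 7.27 ≈ 3.71 doublings → factor 2^3.71 ≈ 13.1.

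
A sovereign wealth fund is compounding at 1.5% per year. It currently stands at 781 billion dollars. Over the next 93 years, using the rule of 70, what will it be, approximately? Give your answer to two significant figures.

Doubling time ≈ 70/1.5 = 46.67 years.
93 years is 93/46.67 ≈ 1.99 doublings, a factor of 2^1.99 ≈ 3.97.
781 × 3.97 ≈ 3100 billion dollars.

around 3100 billion dollars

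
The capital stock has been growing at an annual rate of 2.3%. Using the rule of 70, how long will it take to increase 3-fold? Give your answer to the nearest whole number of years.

approximately 48 years

At 2.3% it doubles every 70/2.3 ≈ 30.43 years.
3× is log₂ 3 ≈ 1.58 doublings, so ≈ 1.58 × 30.43 = 48 years.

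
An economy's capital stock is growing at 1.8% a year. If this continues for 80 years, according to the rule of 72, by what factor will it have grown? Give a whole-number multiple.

Doubling time ≈ 72/1.8 = 40.00 years.
80/40.00 ≈ 2 doublings, so about 2^2 = 4×.

4 times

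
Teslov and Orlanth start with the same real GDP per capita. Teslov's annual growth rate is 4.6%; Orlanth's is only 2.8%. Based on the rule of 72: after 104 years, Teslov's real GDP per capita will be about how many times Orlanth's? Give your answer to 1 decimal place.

Teslov pulls ahead at 1.8 pp per year, so the ratio doubles every 72/1.8 ≈ 40.00 years.
In 104 years that's 2.60 doublings: 2^2.60 ≈ 6.1.

around 6.1 times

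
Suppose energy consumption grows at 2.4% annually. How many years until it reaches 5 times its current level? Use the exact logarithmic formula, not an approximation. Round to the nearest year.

t = ln(5) / ln(1 + 0.024) = 1.6094 / 0.023717 ≈ 67.86.
≈ 68 years.

68 years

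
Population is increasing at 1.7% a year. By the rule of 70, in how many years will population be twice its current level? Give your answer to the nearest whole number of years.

roughly 41 years

Doubling time ≈ 70 / 1.7 = 41.18 years.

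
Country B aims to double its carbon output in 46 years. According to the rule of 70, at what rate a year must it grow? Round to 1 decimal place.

≈ 1.5%

70 / 46 ≈ 1.52, so about 1.5% a year.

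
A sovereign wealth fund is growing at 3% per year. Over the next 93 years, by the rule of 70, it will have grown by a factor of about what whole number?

Doubling time ≈ 70/3 = 23.33 years.
93/23.33 ≈ 4 doublings, so about 2^4 = 16×.

approximately 16 times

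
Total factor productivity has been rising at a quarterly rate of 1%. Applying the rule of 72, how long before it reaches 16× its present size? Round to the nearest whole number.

about 288 quarters

At 1% it doubles every 72/1 ≈ 72.00 quarters.
16× is 4 doublings, so 4 × 72.00 ≈ 288 quarters.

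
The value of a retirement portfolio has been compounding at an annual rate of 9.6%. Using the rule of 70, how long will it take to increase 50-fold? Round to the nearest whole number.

At 9.6% it doubles every 70/9.6 ≈ 7.29 years.
50× is log₂ 50 ≈ 5.64 doublings, so ≈ 5.64 × 7.29 = 41 years.

around 41 years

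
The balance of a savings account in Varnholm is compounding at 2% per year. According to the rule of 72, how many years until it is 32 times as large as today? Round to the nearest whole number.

Doubling time ≈ 72/2 = 36.00 years.
32 = 2^5, so 5 doublings → 180 years.

around 180 years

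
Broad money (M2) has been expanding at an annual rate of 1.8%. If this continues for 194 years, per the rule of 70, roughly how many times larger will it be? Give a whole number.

approximately 32 times

70/1.8 ≈ 38.89 years per doubling.
194 years fits 5 doublings: 2^5 = 32.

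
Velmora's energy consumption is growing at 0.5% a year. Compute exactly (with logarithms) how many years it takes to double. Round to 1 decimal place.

139.0 years

t = ln(2) / ln(1 + 0.005) = 0.6931 / 0.004988 ≈ 138.95.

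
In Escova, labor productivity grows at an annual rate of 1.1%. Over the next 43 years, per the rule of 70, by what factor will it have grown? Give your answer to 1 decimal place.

≈ 1.6 times

Doubles every ≈ 63.64 years (70/1.1).
43 years is 0.68 doublings; 2^0.68 ≈ 1.6×.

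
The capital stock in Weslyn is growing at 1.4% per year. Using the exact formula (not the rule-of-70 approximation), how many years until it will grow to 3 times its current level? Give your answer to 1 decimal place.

t = ln(3) / ln(1 + 0.014) = 1.0986 / 0.013903 ≈ 79.02.

79.0 years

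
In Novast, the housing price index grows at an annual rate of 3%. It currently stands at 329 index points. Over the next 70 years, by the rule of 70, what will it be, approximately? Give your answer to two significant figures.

It doubles every 70/3 ≈ 23.33 years, so 70 years is 3.00 doublings.
2^3.00 ≈ 8.00; 329 × 8.00 ≈ 2600 index points.

around 2600 index points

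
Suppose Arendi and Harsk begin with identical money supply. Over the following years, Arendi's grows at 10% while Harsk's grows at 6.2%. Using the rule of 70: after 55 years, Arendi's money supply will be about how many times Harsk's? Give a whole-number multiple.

Arendi pulls ahead at 3.8 pp per year, so the ratio doubles every 70/3.8 ≈ 18.42 years.
In 55 years that's 2.99 doublings: 2^2.99 ≈ 8.

roughly 8 times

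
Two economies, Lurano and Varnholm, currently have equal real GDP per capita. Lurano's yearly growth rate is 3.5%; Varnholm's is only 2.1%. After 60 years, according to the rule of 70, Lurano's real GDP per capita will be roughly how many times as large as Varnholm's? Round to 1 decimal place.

approximately 2.3 times

Only the 1.4-point difference matters.
70/1.4 ≈ 50.00 years per doubling of the ratio; 60 years gives 1.20 doublings, so ≈ 2.3×.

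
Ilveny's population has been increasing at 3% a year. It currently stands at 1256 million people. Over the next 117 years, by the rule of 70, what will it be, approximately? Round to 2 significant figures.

roughly 41000 million people

Doubling time ≈ 70/3 = 23.33 years.
117 years is 117/23.33 ≈ 5.02 doublings, a factor of 2^5.02 ≈ 32.45.
1256 × 32.45 ≈ 41000 million people.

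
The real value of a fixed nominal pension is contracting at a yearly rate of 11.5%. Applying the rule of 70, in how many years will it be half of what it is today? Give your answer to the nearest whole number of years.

about 6 years

The rule works in reverse for decay: 70/11.5 ≈ 6.09 years to halve.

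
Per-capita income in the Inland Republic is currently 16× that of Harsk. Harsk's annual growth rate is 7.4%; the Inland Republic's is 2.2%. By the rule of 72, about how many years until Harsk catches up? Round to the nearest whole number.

Harsk gains on the Inland Republic at 7.4% − 2.2% = 5.2 points a year.
At that relative rate the gap halves every 72/5.2 ≈ 13.85 years.
A 16× gap closes after 4 halvings: 4 × 13.85 ≈ 55 years.

about 55 years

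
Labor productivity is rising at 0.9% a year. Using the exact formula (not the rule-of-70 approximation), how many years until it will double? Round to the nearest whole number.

77 years

t = ln(2) / ln(1 + 0.009) = 0.6931 / 0.008960 ≈ 77.35.
≈ 77 years.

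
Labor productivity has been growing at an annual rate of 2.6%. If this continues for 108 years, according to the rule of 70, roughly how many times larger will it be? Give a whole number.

70/2.6 ≈ 26.92 years per doubling.
108 years fits 4 doublings: 2^4 = 16.

approximately 16 times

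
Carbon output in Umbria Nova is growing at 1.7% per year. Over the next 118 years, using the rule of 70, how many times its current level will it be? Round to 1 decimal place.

Doubling time ≈ 70/1.7 = 41.18 years.
118 years / 41.18 ≈ 2.87 doublings → factor 2^2.87 ≈ 7.3.

≈ 7.3 times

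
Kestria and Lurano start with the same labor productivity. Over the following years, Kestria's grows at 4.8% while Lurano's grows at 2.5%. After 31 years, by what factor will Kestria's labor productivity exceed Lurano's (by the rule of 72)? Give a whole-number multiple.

Rate gap = 4.8% − 2.5% = 2.3 points.
The ratio doubles every 72/2.3 ≈ 31.30 years.
31/31.30 ≈ 0.99 doublings → ratio ≈ 2^0.99 ≈ 2.

roughly 2 times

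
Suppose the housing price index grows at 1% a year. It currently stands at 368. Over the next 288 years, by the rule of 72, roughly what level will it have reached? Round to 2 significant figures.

Doubling time ≈ 72/1 = 72.00 years.
288 years is 288/72.00 ≈ 4.00 doublings, a factor of 2^4.00 ≈ 16.00.
368 × 16.00 ≈ 5900.

about 5900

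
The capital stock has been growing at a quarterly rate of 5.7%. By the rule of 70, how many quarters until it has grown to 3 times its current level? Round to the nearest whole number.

about 19 quarters

Doubling time ≈ 70/5.7 = 12.28 quarters.
Reaching 3× takes log₂(3) ≈ 1.58 doublings.
1.58 × 12.28 ≈ 19 quarters.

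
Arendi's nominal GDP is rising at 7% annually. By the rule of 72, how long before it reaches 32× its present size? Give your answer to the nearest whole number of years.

roughly 51 years

One doubling takes 72/7 = 10.29 years.
32× is 5 doublings, so 5 × 10.29 ≈ 51 years.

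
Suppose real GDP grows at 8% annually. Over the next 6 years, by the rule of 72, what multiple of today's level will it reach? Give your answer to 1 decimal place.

approximately 1.6 times

Doubles every ≈ 9.00 years (72/8).
6 years is 0.67 doublings; 2^0.67 ≈ 1.6×.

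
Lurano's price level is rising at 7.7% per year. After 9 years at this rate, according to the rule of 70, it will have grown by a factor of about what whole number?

At 7.7% one doubling takes ≈ 9.09 years; 9 years is 1 of them, so ×2.

about 2 times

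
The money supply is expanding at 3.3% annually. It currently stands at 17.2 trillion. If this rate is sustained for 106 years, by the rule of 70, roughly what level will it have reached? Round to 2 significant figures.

about 550 trillion

Doubling time ≈ 70/3.3 = 21.21 years.
106 years is 106/21.21 ≈ 5.00 doublings, a factor of 2^5.00 ≈ 32.00.
17.2 × 32.00 ≈ 550 trillion.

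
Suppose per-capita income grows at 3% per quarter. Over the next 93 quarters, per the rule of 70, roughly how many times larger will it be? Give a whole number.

around 16 times

At 3% one doubling takes ≈ 23.33 quarters; 93 quarters is 4 of them, so ×16.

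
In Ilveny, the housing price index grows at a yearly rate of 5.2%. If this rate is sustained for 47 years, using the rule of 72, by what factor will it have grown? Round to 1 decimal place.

Doubling time ≈ 72/5.2 = 13.85 years.
47 years / 13.85 ≈ 3.39 doublings → factor 2^3.39 ≈ 10.5.

roughly 10.5 times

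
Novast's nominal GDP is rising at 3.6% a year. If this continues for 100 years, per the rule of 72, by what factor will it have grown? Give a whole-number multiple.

At 3.6% one doubling takes ≈ 20.00 years; 100 years is 5 of them, so ×32.

about 32 times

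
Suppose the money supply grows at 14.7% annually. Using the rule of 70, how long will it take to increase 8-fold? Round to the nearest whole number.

At 14.7% it doubles every 70/14.7 ≈ 4.76 years.
8× is 3 doublings, so 3 × 4.76 ≈ 14 years.

around 14 years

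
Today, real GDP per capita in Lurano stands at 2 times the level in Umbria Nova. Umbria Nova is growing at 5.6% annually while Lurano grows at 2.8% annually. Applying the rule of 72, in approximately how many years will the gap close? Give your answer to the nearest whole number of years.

The growth-rate gap is 5.6% − 2.8% = 2.8 percentage points.
So the ratio between them halves every 72/2.8 ≈ 25.71 years.
A 2 times gap closes after 1 halving: 1 × 25.71 ≈ 26 years.

≈ 26 years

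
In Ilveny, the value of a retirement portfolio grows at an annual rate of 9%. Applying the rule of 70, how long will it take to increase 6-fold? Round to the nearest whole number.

Doubling time ≈ 70/9 = 7.78 years.
6× is log₂ 6 ≈ 2.58 doublings, so ≈ 2.58 × 7.78 = 20 years.

20 years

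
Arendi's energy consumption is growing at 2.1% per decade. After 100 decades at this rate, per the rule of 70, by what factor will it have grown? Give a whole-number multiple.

8 times

Doubling time ≈ 70/2.1 = 33.33 decades.
100/33.33 ≈ 3 doublings, so about 2^3 = 8×.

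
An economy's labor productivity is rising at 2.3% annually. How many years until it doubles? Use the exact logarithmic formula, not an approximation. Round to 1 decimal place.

t = ln(2) / ln(1 + 0.023) = 0.6931 / 0.022739 ≈ 30.48.

30.5 years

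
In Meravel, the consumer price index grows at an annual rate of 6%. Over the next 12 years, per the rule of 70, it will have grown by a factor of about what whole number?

approximately 2 times

At 6% one doubling takes ≈ 11.67 years; 12 years is 1 of them, so ×2.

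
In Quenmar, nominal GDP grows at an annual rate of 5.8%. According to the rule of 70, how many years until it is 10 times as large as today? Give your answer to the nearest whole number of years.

One doubling takes 70/5.8 = 12.07 years.
10× is log₂ 10 ≈ 3.32 doublings, so ≈ 3.32 × 12.07 = 40 years.

≈ 40 years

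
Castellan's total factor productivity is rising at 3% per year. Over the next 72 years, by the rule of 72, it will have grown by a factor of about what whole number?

around 8 times

72/3 ≈ 24.00 years per doubling.
72 years fits 3 doublings: 2^3 = 8.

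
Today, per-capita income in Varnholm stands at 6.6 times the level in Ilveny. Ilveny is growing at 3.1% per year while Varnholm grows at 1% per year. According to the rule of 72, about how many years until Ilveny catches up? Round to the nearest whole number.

What matters is the difference: 2.1 pp.
Rule of 72 on the gap: the ratio halves every 72/2.1 ≈ 34.29 years.
A 6.6 times gap takes log₂(6.6) ≈ 2.72 halvings to close: 2.72 × 34.29 ≈ 93 years.

about 93 years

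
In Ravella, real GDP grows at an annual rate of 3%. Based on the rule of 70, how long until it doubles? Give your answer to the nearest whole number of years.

around 23 years

At 3%, doubling takes about 70/3 = 23.33 years.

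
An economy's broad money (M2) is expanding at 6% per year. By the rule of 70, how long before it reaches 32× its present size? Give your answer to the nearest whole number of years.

One doubling takes 70/6 = 11.67 years.
Getting to 32× needs 5 doublings: 5 × 11.67 ≈ 58 years.

roughly 58 years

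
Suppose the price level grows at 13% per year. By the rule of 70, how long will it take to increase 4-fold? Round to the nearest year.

roughly 11 years

One doubling takes 70/13 = 5.38 years.
Getting to 4× needs 2 doublings: 2 × 5.38 ≈ 11 years.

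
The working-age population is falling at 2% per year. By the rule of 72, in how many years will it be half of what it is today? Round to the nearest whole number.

approximately 36 years

Falling at 2%, it halves about every 72/2 = 36.00 years.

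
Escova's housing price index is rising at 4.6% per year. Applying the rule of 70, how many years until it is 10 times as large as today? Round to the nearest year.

At 4.6% it doubles every 70/4.6 ≈ 15.22 years.
10× is log₂ 10 ≈ 3.32 doublings, so ≈ 3.32 × 15.22 = 51 years.

roughly 51 years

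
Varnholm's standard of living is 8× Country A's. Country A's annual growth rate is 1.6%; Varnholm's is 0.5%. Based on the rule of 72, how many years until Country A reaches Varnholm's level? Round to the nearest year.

around 196 years

Country A gains on Varnholm at 1.6% − 0.5% = 1.1 points a year.
At that relative rate the gap halves every 72/1.1 ≈ 65.45 years.
An 8× gap closes after 3 halvings: 3 × 65.45 ≈ 196 years.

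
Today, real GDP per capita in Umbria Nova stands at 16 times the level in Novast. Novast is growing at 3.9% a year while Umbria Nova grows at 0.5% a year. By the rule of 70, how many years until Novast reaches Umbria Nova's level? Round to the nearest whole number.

Novast gains on Umbria Nova at 3.9% − 0.5% = 3.4 points a year.
At that relative rate the gap halves every 70/3.4 ≈ 20.59 years.
A 16 times gap closes after 4 halvings: 4 × 20.59 ≈ 82 years.

roughly 82 years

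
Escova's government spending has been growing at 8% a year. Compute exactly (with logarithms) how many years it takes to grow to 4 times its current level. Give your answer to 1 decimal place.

18.0 years

t = ln(4) / ln(1 + 0.08) = 1.3863 / 0.076961 ≈ 18.01.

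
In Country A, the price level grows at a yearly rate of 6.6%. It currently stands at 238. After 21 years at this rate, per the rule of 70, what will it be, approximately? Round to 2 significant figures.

≈ 940

It doubles every 70/6.6 ≈ 10.61 years, so 21 years is 1.98 doublings.
2^1.98 ≈ 3.94; 238 × 3.94 ≈ 940.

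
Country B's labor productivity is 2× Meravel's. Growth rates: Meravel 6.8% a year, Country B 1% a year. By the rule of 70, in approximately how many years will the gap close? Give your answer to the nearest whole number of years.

The growth-rate gap is 6.8% − 1% = 5.8 percentage points.
So the ratio between them halves every 70/5.8 ≈ 12.07 years.
A 2× gap closes after 1 halving: 1 × 12.07 ≈ 12 years.

roughly 12 years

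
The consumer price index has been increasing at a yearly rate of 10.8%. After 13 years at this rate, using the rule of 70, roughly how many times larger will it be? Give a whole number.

≈ 4 times

Doubling time ≈ 70/10.8 = 6.48 years.
13/6.48 ≈ 2 doublings, so about 2^2 = 4×.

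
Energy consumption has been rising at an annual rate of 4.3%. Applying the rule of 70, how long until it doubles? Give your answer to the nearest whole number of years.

16 years

70/4.3 ≈ 16.28, so it doubles roughly every 16 years.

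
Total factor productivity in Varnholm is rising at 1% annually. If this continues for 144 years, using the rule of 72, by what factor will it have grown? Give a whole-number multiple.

approximately 4 times

At 1% one doubling takes ≈ 72.00 years; 144 years is 2 of them, so ×4.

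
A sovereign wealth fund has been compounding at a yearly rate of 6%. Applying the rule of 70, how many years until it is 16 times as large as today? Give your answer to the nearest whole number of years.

Doubling time ≈ 70/6 = 11.67 years.
16× is 4 doublings, so 4 × 11.67 ≈ 47 years.

47 years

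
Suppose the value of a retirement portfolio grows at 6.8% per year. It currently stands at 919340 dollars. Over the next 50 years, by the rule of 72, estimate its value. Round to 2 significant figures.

around 24000000 dollars

It doubles every 72/6.8 ≈ 10.59 years, so 50 years is 4.72 doublings.
2^4.72 ≈ 26.35; 919340 × 26.35 ≈ 24000000 dollars.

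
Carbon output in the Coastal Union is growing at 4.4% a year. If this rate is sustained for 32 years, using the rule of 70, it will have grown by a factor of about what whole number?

≈ 4 times

Doubling time ≈ 70/4.4 = 15.91 years.
32/15.91 ≈ 2 doublings, so about 2^2 = 4×.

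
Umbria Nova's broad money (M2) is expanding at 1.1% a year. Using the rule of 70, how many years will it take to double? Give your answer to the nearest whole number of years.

≈ 64 years

70/1.1 ≈ 63.64, so it doubles roughly every 64 years.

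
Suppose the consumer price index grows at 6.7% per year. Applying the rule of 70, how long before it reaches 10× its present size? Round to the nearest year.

about 35 years

At 6.7% it doubles every 70/6.7 ≈ 10.45 years.
10× is log₂ 10 ≈ 3.32 doublings, so ≈ 3.32 × 10.45 = 35 years.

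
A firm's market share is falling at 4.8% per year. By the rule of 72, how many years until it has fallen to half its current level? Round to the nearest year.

roughly 15 years

Falling at 4.8%, it halves about every 72/4.8 = 15.00 years.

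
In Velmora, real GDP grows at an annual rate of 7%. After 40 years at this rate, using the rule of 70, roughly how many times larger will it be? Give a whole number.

approximately 16 times

70/7 ≈ 10.00 years per doubling.
40 years fits 4 doublings: 2^4 = 16.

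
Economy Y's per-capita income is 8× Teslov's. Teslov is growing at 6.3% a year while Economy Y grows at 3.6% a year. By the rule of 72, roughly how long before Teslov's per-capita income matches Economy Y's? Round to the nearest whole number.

approximately 80 years

The growth-rate gap is 6.3% − 3.6% = 2.7 percentage points.
So the ratio between them halves every 72/2.7 ≈ 26.67 years.
An 8× gap closes after 3 halvings: 3 × 26.67 ≈ 80 years.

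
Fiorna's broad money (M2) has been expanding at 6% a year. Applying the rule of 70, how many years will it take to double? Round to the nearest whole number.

70/6 ≈ 11.67, so it doubles roughly every 12 years.

roughly 12 years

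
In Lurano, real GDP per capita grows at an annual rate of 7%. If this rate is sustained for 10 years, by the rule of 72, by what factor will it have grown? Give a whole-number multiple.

approximately 2 times

At 7% one doubling takes ≈ 10.29 years; 10 years is 1 of them, so ×2.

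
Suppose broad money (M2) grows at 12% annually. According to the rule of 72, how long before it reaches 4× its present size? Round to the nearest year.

Doubling time ≈ 72/12 = 6.00 years.
4 = 2^2, so 2 doublings → 12 years.

12 years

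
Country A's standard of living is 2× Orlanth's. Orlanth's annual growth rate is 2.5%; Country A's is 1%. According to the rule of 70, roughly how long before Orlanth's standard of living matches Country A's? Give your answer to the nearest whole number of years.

about 47 years

What matters is the difference: 1.5 pp.
Rule of 70 on the gap: the ratio halves every 70/1.5 ≈ 46.67 years.
A 2× gap closes after 1 halving: 1 × 46.67 ≈ 47 years.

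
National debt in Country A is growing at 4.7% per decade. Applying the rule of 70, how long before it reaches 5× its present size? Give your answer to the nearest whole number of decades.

≈ 35 decades

Doubling time ≈ 70/4.7 = 14.89 decades.
Reaching 5× takes log₂(5) ≈ 2.32 doublings.
2.32 × 14.89 ≈ 35 decades.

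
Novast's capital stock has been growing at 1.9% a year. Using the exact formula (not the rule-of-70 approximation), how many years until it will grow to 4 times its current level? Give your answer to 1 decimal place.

73.7 years

t = ln(4) / ln(1 + 0.019) = 1.3863 / 0.018822 ≈ 73.65.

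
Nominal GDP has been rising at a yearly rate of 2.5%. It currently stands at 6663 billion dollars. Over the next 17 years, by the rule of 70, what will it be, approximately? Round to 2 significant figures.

10000 billion dollars

Doubling time ≈ 70/2.5 = 28.00 years.
17 years is 17/28.00 ≈ 0.61 doublings, a factor of 2^0.61 ≈ 1.53.
6663 × 1.53 ≈ 10000 billion dollars.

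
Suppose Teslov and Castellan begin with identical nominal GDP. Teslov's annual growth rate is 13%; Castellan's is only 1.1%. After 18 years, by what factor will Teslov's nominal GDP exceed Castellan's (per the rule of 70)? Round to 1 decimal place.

≈ 8.3 times

Teslov pulls ahead at 11.9 pp per year, so the ratio doubles every 70/11.9 ≈ 5.88 years.
In 18 years that's 3.06 doublings: 2^3.06 ≈ 8.3.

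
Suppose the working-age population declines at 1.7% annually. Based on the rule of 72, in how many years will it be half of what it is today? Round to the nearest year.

approximately 42 years

The rule works in reverse for decay: 72/1.7 ≈ 42.35 years to halve.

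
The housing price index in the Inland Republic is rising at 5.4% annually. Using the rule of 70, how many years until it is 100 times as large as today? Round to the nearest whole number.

One doubling takes 70/5.4 = 12.96 years.
100× is log₂ 100 ≈ 6.64 doublings, so ≈ 6.64 × 12.96 = 86 years.

≈ 86 years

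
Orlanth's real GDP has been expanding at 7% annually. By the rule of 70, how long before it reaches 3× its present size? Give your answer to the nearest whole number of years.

16 years

At 7% it doubles every 70/7 ≈ 10.00 years.
3× is log₂ 3 ≈ 1.58 doublings, so ≈ 1.58 × 10.00 = 16 years.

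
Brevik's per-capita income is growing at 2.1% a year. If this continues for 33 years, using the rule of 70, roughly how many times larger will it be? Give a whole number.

Doubling time ≈ 70/2.1 = 33.33 years.
33/33.33 ≈ 1 doubling, so about 2^1 = 2×.

roughly 2 times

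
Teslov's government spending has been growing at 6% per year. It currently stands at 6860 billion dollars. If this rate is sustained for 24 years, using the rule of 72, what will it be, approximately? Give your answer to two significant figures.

Doubling time ≈ 72/6 = 12.00 years.
24 years is 24/12.00 ≈ 2.00 doublings, a factor of 2^2.00 ≈ 4.00.
6860 × 4.00 ≈ 27000 billion dollars.

around 27000 billion dollars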